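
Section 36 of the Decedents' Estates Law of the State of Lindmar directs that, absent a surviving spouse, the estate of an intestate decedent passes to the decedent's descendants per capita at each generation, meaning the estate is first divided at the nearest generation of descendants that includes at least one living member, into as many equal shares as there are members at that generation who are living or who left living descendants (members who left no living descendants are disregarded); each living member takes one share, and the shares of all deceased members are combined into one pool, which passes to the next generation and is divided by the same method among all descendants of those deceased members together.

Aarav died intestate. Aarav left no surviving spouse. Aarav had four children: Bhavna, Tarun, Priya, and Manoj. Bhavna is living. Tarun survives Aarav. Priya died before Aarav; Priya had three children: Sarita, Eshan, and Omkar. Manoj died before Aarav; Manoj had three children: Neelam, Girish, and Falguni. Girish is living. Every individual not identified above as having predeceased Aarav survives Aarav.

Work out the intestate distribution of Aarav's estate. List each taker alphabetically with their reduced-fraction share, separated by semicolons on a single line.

There is no surviving spouse, so the entire estate passes to Aarav's descendants per capita at each generation.
At generation 1 (Bhavna, Tarun, Priya, Manoj) there are 4 shares of (1)/4 = 1/4 each.
Living: Bhavna and Tarun — each takes 1/4.
Deceased: Priya and Manoj. Their combined 1/2 is pooled and carried to generation 2.
At generation 2 (Sarita, Eshan, Omkar, Neelam, Girish, Falguni) there are 6 shares of (1/2)/6 = 1/12 each.
Living: Sarita, Eshan, Omkar, Neelam, Girish, and Falguni — each takes 1/12.

Bhavna 1/4; Eshan 1/12; Falguni 1/12; Girish 1/12; Neelam 1/12; Omkar 1/12; Sarita 1/12; Tarun 1/4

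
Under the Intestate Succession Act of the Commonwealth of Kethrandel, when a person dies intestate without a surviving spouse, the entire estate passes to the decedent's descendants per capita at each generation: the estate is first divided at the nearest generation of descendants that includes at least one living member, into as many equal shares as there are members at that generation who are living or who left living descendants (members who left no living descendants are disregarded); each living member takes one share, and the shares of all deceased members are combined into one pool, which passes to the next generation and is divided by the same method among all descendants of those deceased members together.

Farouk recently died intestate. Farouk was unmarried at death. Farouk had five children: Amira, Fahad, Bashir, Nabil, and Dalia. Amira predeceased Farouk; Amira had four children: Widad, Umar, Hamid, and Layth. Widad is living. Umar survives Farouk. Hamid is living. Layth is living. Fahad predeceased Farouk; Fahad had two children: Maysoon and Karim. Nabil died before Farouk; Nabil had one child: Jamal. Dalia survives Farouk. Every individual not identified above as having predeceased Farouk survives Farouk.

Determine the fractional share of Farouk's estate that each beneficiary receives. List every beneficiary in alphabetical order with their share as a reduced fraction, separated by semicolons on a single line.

There is no surviving spouse, so the entire estate passes to Farouk's descendants per capita at each generation.
At generation 1 (Amira, Fahad, Bashir, Nabil, Dalia) there are 5 shares of (1)/5 = 1/5 each.
Living: Bashir and Dalia — each takes 1/5.
Deceased: Amira, Fahad, and Nabil. Their combined 3/5 is pooled and carried to generation 2.
At generation 2 (Widad, Umar, Hamid, Layth, Maysoon, Karim, Jamal) there are 7 shares of (3/5)/7 = 3/35 each.
Living: Widad, Umar, Hamid, Layth, Maysoon, Karim, and Jamal — each takes 3/35.

Bashir 1/5; Dalia 1/5; Hamid 3/35; Jamal 3/35; Karim 3/35; Layth 3/35; Maysoon 3/35; Umar 3/35; Widad 3/35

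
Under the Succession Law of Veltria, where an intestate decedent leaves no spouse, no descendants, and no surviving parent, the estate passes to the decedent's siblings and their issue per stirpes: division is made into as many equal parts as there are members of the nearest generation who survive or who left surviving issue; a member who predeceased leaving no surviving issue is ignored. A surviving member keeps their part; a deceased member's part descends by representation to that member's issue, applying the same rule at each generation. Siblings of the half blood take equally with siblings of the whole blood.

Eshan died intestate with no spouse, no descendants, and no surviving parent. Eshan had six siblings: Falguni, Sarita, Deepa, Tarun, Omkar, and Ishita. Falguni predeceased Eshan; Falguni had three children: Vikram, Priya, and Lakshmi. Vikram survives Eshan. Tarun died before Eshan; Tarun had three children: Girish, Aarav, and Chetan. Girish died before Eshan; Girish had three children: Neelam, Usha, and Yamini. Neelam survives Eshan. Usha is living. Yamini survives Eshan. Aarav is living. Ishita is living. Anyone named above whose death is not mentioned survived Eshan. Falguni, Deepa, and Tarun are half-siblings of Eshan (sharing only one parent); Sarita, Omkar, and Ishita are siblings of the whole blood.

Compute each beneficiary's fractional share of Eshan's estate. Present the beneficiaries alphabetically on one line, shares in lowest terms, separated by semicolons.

Aarav 1/18; Chetan 1/18; Deepa 1/6; Ishita 1/6; Lakshmi 1/18; Neelam 1/54; Omkar 1/6; Priya 1/18; Sarita 1/6; Usha 1/54; Vikram 1/18; Yamini 1/54

No spouse, descendants, or parent survives, so the estate passes to Eshan's siblings per stirpes.
Half-blood and whole-blood siblings take equally under the stated rule.
The estate is divided into 6 equal shares of 1/6 among Falguni, Sarita, Deepa, Tarun, Omkar, Ishita.
Falguni predeceased; the 1/6 allotted to Falguni's branch passes to Falguni's issue by representation.
The 1/6 is divided into 3 equal shares of 1/18 among Vikram, Priya, Lakshmi.
Vikram is living and takes 1/18.
Priya is living and takes 1/18.
Lakshmi is living and takes 1/18.
Sarita is living and takes 1/6.
Deepa is living and takes 1/6.
Tarun predeceased; the 1/6 allotted to Tarun's branch passes to Tarun's issue by representation.
The 1/6 is divided into 3 equal shares of 1/18 among Girish, Aarav, Chetan.
Girish predeceased; the 1/18 allotted to Girish's branch passes to Girish's issue by representation.
The 1/18 is divided into 3 equal shares of 1/54 among Neelam, Usha, Yamini.
Neelam is living and takes 1/54.
Usha is living and takes 1/54.
Yamini is living and takes 1/54.
Aarav is living and takes 1/18.
Chetan is living and takes 1/18.
Omkar is living and takes 1/6.
Ishita is living and takes 1/6.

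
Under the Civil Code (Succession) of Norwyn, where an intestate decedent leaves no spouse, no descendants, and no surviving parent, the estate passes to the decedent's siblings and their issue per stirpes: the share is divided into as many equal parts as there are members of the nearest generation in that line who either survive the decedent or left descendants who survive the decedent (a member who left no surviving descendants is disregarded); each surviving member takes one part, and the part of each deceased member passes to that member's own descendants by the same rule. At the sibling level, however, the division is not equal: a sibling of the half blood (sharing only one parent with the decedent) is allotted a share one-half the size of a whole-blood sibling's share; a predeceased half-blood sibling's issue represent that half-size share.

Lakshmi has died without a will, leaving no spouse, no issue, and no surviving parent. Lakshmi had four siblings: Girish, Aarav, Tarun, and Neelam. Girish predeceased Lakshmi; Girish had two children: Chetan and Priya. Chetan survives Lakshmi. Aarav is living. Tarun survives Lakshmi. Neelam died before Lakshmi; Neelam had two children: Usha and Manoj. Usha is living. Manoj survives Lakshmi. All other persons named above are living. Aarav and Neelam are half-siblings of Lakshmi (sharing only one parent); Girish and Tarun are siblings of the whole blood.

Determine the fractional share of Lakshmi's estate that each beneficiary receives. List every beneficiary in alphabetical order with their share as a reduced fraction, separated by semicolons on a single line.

Aarav 1/6; Chetan 1/6; Manoj 1/12; Priya 1/6; Tarun 1/3; Usha 1/12

No spouse, descendants, or parent survives, so the estate passes to Lakshmi's siblings per stirpes.
Half-blood siblings count for one-half the weight of whole-blood siblings at the initial division.
Dividing 1 in proportion to weights (total weight 3): Girish (weight 1) → 1/3; Aarav (weight 1/2) → 1/6; Tarun (weight 1) → 1/3; Neelam (weight 1/2) → 1/6.
Girish predeceased; the 1/3 allotted to Girish's branch passes to Girish's issue by representation.
The 1/3 is divided into 2 equal shares of 1/6 among Chetan, Priya.
Chetan is living and takes 1/6.
Priya is living and takes 1/6.
Aarav is living and takes 1/6.
Tarun is living and takes 1/3.
Neelam predeceased; the 1/6 allotted to Neelam's branch passes to Neelam's issue by representation.
The 1/6 is divided into 2 equal shares of 1/12 among Usha, Manoj.
Usha is living and takes 1/12.
Manoj is living and takes 1/12.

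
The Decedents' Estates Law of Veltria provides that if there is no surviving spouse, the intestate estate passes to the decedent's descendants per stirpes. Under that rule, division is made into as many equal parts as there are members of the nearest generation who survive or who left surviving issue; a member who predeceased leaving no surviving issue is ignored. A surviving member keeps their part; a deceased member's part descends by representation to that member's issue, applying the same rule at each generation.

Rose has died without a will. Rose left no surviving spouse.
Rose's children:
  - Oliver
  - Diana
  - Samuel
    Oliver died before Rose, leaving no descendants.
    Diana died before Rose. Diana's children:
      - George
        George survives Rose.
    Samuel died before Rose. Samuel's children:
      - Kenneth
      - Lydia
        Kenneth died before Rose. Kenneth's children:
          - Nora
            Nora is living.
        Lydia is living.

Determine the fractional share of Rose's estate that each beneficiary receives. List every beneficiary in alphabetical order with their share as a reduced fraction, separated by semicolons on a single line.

George 1/2; Lydia 1/4; Nora 1/4

There is no surviving spouse, so the entire estate passes to Rose's descendants per stirpes.
Oliver left no surviving issue, so that branch lapses and is disregarded.
The estate is divided into 2 equal shares of 1/2 among Diana, Samuel.
Diana predeceased; the 1/2 allotted to Diana's branch passes to Diana's issue by representation.
George is the sole taker at this level and receives the full 1/2.
Samuel predeceased; the 1/2 allotted to Samuel's branch passes to Samuel's issue by representation.
The 1/2 is divided into 2 equal shares of 1/4 among Kenneth, Lydia.
Kenneth predeceased; the 1/4 allotted to Kenneth's branch passes to Kenneth's issue by representation.
Nora is the sole taker at this level and receives the full 1/4.
Lydia is living and takes 1/4.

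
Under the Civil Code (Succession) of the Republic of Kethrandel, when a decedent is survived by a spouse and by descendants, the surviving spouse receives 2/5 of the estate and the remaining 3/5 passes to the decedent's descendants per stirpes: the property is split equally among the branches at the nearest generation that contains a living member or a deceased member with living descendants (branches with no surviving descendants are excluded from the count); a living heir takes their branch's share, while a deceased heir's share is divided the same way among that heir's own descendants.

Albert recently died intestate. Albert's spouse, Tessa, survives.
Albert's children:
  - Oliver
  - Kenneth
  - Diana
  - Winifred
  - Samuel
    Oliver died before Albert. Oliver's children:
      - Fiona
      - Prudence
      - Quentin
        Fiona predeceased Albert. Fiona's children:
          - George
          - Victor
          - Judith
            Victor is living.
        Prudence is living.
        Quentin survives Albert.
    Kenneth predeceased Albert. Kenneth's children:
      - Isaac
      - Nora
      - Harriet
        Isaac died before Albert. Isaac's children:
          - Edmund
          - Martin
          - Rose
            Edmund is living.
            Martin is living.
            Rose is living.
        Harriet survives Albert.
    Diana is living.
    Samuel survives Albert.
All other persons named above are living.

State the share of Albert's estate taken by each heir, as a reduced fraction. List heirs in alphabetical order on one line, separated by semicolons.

Tessa, as surviving spouse, takes 2/5.
The remaining 3/5 passes to Albert's descendants per stirpes.
The 3/5 is divided into 5 equal shares of 3/25 among Oliver, Kenneth, Diana, Winifred, Samuel.
Oliver predeceased; the 3/25 allotted to Oliver's branch passes to Oliver's issue by representation.
The 3/25 is divided into 3 equal shares of 1/25 among Fiona, Prudence, Quentin.
Fiona predeceased; the 1/25 allotted to Fiona's branch passes to Fiona's issue by representation.
The 1/25 is divided into 3 equal shares of 1/75 among George, Victor, Judith.
George is living and takes 1/75.
Victor is living and takes 1/75.
Judith is living and takes 1/75.
Prudence is living and takes 1/25.
Quentin is living and takes 1/25.
Kenneth predeceased; the 3/25 allotted to Kenneth's branch passes to Kenneth's issue by representation.
The 3/25 is divided into 3 equal shares of 1/25 among Isaac, Nora, Harriet.
Isaac predeceased; the 1/25 allotted to Isaac's branch passes to Isaac's issue by representation.
The 1/25 is divided into 3 equal shares of 1/75 among Edmund, Martin, Rose.
Edmund is living and takes 1/75.
Martin is living and takes 1/75.
Rose is living and takes 1/75.
Nora is living and takes 1/25.
Harriet is living and takes 1/25.
Diana is living and takes 3/25.
Winifred is living and takes 3/25.
Samuel is living and takes 3/25.

Diana 3/25; Edmund 1/75; George 1/75; Harriet 1/25; Judith 1/75; Martin 1/75; Nora 1/25; Prudence 1/25; Quentin 1/25; Rose 1/75; Samuel 3/25; Tessa 2/5; Victor 1/75; Winifred 3/25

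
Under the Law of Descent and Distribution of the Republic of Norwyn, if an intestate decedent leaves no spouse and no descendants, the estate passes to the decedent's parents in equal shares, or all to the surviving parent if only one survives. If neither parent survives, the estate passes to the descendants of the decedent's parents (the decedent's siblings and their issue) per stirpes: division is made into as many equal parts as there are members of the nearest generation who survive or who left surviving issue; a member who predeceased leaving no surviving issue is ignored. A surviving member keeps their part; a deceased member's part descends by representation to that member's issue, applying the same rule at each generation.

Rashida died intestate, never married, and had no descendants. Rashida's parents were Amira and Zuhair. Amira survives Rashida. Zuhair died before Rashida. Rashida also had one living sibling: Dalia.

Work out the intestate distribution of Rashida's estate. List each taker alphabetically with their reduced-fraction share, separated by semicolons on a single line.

Amira 1

Only one parent, Amira, survives, so Amira takes the entire estate. The siblings take nothing because a surviving parent has priority.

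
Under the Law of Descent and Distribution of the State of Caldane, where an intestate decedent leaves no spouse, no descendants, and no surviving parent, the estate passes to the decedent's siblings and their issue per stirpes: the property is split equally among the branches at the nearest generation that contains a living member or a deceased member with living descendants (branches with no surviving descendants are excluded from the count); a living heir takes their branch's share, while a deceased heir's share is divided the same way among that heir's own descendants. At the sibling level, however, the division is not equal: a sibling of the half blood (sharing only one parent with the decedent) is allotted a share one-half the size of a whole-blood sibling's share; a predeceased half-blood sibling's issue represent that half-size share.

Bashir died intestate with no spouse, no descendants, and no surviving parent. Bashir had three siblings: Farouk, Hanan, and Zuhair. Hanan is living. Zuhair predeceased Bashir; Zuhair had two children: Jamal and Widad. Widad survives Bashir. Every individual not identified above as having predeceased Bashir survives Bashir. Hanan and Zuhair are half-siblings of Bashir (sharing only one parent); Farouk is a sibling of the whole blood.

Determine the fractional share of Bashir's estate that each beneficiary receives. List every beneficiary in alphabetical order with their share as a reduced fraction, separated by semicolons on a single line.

Farouk 1/2; Hanan 1/4; Jamal 1/8; Widad 1/8

No spouse, descendants, or parent survives, so the estate passes to Bashir's siblings per stirpes.
Half-blood siblings count for one-half the weight of whole-blood siblings at the initial division.
Dividing 1 in proportion to weights (total weight 2): Farouk (weight 1) → 1/2; Hanan (weight 1/2) → 1/4; Zuhair (weight 1/2) → 1/4.
Farouk is living and takes 1/2.
Hanan is living and takes 1/4.
Zuhair predeceased; the 1/4 allotted to Zuhair's branch passes to Zuhair's issue by representation.
The 1/4 is divided into 2 equal shares of 1/8 among Jamal, Widad.
Jamal is living and takes 1/8.
Widad is living and takes 1/8.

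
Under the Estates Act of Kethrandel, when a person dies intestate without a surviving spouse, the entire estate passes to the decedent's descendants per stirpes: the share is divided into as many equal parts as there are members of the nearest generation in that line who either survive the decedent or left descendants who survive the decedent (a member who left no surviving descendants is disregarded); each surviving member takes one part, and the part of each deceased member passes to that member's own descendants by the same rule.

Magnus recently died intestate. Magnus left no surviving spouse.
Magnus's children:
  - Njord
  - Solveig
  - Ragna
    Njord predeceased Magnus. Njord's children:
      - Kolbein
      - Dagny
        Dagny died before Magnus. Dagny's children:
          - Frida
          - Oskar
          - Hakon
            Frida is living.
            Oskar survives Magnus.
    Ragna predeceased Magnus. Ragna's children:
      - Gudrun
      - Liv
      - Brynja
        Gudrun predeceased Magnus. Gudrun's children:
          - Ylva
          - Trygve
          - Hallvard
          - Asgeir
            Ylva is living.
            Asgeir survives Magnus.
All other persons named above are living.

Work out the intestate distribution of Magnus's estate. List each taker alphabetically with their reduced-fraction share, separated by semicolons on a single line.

Asgeir 1/36; Brynja 1/9; Frida 1/18; Hakon 1/18; Hallvard 1/36; Kolbein 1/6; Liv 1/9; Oskar 1/18; Solveig 1/3; Trygve 1/36; Ylva 1/36

There is no surviving spouse, so the entire estate passes to Magnus's descendants per stirpes.
The estate is divided into 3 equal shares of 1/3 among Njord, Solveig, Ragna.
Njord predeceased; the 1/3 allotted to Njord's branch passes to Njord's issue by representation.
The 1/3 is divided into 2 equal shares of 1/6 among Kolbein, Dagny.
Kolbein is living and takes 1/6.
Dagny predeceased; the 1/6 allotted to Dagny's branch passes to Dagny's issue by representation.
The 1/6 is divided into 3 equal shares of 1/18 among Frida, Oskar, Hakon.
Frida is living and takes 1/18.
Oskar is living and takes 1/18.
Hakon is living and takes 1/18.
Solveig is living and takes 1/3.
Ragna predeceased; the 1/3 allotted to Ragna's branch passes to Ragna's issue by representation.
The 1/3 is divided into 3 equal shares of 1/9 among Gudrun, Liv, Brynja.
Gudrun predeceased; the 1/9 allotted to Gudrun's branch passes to Gudrun's issue by representation.
The 1/9 is divided into 4 equal shares of 1/36 among Ylva, Trygve, Hallvard, Asgeir.
Ylva is living and takes 1/36.
Trygve is living and takes 1/36.
Hallvard is living and takes 1/36.
Asgeir is living and takes 1/36.
Liv is living and takes 1/9.
Brynja is living and takes 1/9.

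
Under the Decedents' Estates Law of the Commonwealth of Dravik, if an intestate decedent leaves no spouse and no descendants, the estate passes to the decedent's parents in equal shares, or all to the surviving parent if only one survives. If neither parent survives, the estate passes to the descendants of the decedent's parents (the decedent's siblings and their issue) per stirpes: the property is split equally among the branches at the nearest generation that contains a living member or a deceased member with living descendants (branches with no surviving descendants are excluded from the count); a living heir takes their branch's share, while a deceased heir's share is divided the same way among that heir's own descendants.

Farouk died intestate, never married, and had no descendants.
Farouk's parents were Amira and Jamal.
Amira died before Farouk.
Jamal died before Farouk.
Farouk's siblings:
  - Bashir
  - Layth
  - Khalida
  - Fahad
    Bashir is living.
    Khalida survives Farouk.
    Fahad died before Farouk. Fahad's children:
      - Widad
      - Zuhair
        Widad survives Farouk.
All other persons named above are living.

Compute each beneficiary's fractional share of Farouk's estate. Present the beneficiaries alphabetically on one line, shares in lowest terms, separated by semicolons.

Bashir 1/4; Khalida 1/4; Layth 1/4; Widad 1/8; Zuhair 1/8

Neither parent survives and there are no descendants, so the estate passes to Farouk's siblings and their issue per stirpes.
The estate is divided into 4 equal shares of 1/4 among Bashir, Layth, Khalida, Fahad.
Bashir is living and takes 1/4.
Layth is living and takes 1/4.
Khalida is living and takes 1/4.
Fahad predeceased; the 1/4 allotted to Fahad's branch passes to Fahad's issue by representation.
The 1/4 is divided into 2 equal shares of 1/8 among Widad, Zuhair.
Widad is living and takes 1/8.
Zuhair is living and takes 1/8.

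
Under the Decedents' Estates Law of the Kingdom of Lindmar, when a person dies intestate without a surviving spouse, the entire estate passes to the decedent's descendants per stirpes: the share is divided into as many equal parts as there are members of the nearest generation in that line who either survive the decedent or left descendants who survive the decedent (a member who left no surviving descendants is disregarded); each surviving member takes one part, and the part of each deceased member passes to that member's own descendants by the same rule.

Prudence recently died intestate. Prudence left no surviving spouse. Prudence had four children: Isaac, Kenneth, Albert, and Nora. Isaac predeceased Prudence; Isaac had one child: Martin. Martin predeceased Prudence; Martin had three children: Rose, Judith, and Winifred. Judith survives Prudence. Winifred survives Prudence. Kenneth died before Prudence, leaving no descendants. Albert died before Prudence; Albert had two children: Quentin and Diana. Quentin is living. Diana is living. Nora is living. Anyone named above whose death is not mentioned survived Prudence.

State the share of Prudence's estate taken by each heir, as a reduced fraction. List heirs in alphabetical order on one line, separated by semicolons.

Diana 1/6; Judith 1/9; Nora 1/3; Quentin 1/6; Rose 1/9; Winifred 1/9

There is no surviving spouse, so the entire estate passes to Prudence's descendants per stirpes.
Kenneth left no surviving issue, so that branch lapses and is disregarded.
The estate is divided into 3 equal shares of 1/3 among Isaac, Albert, Nora.
Isaac predeceased; the 1/3 allotted to Isaac's branch passes to Isaac's issue by representation.
Martin's line is the sole branch at this level, so the full 1/3 passes to Martin's issue by representation.
The 1/3 is divided into 3 equal shares of 1/9 among Rose, Judith, Winifred.
Rose is living and takes 1/9.
Judith is living and takes 1/9.
Winifred is living and takes 1/9.
Albert predeceased; the 1/3 allotted to Albert's branch passes to Albert's issue by representation.
The 1/3 is divided into 2 equal shares of 1/6 among Quentin, Diana.
Quentin is living and takes 1/6.
Diana is living and takes 1/6.
Nora is living and takes 1/3.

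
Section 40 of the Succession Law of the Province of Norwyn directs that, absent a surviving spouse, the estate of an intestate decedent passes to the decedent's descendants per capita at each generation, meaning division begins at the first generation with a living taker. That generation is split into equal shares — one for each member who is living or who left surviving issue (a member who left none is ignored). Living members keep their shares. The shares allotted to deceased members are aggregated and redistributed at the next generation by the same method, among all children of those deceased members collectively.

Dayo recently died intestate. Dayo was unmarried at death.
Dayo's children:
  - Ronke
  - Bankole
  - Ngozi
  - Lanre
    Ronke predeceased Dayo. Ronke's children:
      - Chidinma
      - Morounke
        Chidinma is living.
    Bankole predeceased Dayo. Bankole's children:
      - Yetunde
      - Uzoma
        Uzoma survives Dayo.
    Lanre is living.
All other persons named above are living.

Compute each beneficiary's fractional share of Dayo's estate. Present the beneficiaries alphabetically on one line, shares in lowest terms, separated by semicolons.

There is no surviving spouse, so the entire estate passes to Dayo's descendants per capita at each generation.
At generation 1 (Ronke, Bankole, Ngozi, Lanre) there are 4 shares of (1)/4 = 1/4 each.
Living: Ngozi and Lanre — each takes 1/4.
Deceased: Ronke and Bankole. Their combined 1/2 is pooled and carried to generation 2.
At generation 2 (Chidinma, Morounke, Yetunde, Uzoma) there are 4 shares of (1/2)/4 = 1/8 each.
Living: Chidinma, Morounke, Yetunde, and Uzoma — each takes 1/8.

Chidinma 1/8; Lanre 1/4; Morounke 1/8; Ngozi 1/4; Uzoma 1/8; Yetunde 1/8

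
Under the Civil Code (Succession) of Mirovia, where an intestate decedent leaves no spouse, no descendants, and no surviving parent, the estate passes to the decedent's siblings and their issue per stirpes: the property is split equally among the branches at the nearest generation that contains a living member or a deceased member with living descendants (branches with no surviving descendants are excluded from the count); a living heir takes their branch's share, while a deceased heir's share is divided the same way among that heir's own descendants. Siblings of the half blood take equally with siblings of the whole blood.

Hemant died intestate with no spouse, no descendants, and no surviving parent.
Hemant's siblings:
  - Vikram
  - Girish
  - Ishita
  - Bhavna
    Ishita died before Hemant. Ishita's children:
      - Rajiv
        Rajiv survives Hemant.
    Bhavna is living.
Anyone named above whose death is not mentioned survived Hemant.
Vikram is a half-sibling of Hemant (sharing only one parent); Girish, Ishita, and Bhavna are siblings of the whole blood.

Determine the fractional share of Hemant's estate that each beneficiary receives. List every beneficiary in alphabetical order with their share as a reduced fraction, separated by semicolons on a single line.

No spouse, descendants, or parent survives, so the estate passes to Hemant's siblings per stirpes.
Half-blood and whole-blood siblings take equally under the stated rule.
The estate is divided into 4 equal shares of 1/4 among Vikram, Girish, Ishita, Bhavna.
Vikram is living and takes 1/4.
Girish is living and takes 1/4.
Ishita predeceased; the 1/4 allotted to Ishita's branch passes to Ishita's issue by representation.
Rajiv is the sole taker at this level and receives the full 1/4.
Bhavna is living and takes 1/4.

Bhavna 1/4; Girish 1/4; Rajiv 1/4; Vikram 1/4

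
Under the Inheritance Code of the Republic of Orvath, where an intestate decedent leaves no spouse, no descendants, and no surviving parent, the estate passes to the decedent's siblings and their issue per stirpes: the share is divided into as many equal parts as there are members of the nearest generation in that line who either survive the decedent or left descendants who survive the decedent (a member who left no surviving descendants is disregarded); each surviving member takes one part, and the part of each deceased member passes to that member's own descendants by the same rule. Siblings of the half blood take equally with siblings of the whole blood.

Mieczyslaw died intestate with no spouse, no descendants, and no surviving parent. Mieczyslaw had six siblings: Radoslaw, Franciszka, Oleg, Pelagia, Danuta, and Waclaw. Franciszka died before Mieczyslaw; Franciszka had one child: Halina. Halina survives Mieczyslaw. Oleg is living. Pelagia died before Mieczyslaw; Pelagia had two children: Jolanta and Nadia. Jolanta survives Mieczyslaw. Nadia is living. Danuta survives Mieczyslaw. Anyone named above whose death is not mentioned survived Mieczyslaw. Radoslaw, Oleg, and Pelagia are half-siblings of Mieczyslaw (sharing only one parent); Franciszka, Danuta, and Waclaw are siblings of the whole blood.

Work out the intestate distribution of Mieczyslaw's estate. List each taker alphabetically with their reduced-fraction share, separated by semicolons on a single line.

Danuta 1/6; Halina 1/6; Jolanta 1/12; Nadia 1/12; Oleg 1/6; Radoslaw 1/6; Waclaw 1/6

No spouse, descendants, or parent survives, so the estate passes to Mieczyslaw's siblings per stirpes.
Half-blood and whole-blood siblings take equally under the stated rule.
The estate is divided into 6 equal shares of 1/6 among Radoslaw, Franciszka, Oleg, Pelagia, Danuta, Waclaw.
Radoslaw is living and takes 1/6.
Franciszka predeceased; the 1/6 allotted to Franciszka's branch passes to Franciszka's issue by representation.
Halina is the sole taker at this level and receives the full 1/6.
Oleg is living and takes 1/6.
Pelagia predeceased; the 1/6 allotted to Pelagia's branch passes to Pelagia's issue by representation.
The 1/6 is divided into 2 equal shares of 1/12 among Jolanta, Nadia.
Jolanta is living and takes 1/12.
Nadia is living and takes 1/12.
Danuta is living and takes 1/6.
Waclaw is living and takes 1/6.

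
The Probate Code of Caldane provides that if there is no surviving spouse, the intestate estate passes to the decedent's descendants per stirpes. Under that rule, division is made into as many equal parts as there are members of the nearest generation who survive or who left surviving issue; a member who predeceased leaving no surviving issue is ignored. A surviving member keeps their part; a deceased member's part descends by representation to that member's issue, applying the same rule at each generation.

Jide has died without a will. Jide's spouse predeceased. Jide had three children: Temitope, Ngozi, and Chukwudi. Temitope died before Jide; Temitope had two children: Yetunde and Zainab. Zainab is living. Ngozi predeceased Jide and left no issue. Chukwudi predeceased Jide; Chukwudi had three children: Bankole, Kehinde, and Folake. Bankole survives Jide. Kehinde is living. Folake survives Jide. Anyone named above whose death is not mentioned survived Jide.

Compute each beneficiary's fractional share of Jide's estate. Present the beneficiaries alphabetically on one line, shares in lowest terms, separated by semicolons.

Bankole 1/6; Folake 1/6; Kehinde 1/6; Yetunde 1/4; Zainab 1/4

There is no surviving spouse, so the entire estate passes to Jide's descendants per stirpes.
Ngozi left no surviving issue, so that branch lapses and is disregarded.
The estate is divided into 2 equal shares of 1/2 among Temitope, Chukwudi.
Temitope predeceased; the 1/2 allotted to Temitope's branch passes to Temitope's issue by representation.
The 1/2 is divided into 2 equal shares of 1/4 among Yetunde, Zainab.
Yetunde is living and takes 1/4.
Zainab is living and takes 1/4.
Chukwudi predeceased; the 1/2 allotted to Chukwudi's branch passes to Chukwudi's issue by representation.
The 1/2 is divided into 3 equal shares of 1/6 among Bankole, Kehinde, Folake.
Bankole is living and takes 1/6.
Kehinde is living and takes 1/6.
Folake is living and takes 1/6.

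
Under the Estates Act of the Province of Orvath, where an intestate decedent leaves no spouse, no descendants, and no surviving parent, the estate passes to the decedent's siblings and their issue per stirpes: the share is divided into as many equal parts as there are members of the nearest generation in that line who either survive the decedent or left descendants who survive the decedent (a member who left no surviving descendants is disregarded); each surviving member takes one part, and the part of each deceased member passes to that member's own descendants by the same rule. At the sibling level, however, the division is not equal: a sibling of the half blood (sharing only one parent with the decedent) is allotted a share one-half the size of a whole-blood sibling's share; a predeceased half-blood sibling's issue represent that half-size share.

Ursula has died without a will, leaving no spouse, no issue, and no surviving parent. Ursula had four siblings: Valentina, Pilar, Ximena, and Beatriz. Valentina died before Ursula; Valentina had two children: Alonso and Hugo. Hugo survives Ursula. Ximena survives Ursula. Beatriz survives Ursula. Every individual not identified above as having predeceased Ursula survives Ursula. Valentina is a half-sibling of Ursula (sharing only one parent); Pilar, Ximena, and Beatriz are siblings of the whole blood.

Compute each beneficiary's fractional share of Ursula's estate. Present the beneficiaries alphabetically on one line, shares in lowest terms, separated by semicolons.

Alonso 1/14; Beatriz 2/7; Hugo 1/14; Pilar 2/7; Ximena 2/7

No spouse, descendants, or parent survives, so the estate passes to Ursula's siblings per stirpes.
Half-blood siblings count for one-half the weight of whole-blood siblings at the initial division.
Dividing 1 in proportion to weights (total weight 7/2): Valentina (weight 1/2) → 1/7; Pilar (weight 1) → 2/7; Ximena (weight 1) → 2/7; Beatriz (weight 1) → 2/7.
Valentina predeceased; the 1/7 allotted to Valentina's branch passes to Valentina's issue by representation.
The 1/7 is divided into 2 equal shares of 1/14 among Alonso, Hugo.
Alonso is living and takes 1/14.
Hugo is living and takes 1/14.
Pilar is living and takes 2/7.
Ximena is living and takes 2/7.
Beatriz is living and takes 2/7.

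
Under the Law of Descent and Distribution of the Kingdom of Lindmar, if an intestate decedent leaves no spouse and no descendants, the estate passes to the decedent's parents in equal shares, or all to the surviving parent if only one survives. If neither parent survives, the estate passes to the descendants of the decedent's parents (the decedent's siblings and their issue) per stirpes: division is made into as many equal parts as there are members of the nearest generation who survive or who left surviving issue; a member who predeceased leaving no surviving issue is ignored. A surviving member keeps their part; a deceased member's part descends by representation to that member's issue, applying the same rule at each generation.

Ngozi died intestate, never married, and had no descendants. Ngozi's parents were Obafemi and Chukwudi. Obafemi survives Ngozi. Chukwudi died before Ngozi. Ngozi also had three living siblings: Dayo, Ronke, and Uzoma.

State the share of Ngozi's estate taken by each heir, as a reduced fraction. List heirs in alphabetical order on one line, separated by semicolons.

Obafemi 1

Only one parent, Obafemi, survives, so Obafemi takes the entire estate. The siblings take nothing because a surviving parent has priority.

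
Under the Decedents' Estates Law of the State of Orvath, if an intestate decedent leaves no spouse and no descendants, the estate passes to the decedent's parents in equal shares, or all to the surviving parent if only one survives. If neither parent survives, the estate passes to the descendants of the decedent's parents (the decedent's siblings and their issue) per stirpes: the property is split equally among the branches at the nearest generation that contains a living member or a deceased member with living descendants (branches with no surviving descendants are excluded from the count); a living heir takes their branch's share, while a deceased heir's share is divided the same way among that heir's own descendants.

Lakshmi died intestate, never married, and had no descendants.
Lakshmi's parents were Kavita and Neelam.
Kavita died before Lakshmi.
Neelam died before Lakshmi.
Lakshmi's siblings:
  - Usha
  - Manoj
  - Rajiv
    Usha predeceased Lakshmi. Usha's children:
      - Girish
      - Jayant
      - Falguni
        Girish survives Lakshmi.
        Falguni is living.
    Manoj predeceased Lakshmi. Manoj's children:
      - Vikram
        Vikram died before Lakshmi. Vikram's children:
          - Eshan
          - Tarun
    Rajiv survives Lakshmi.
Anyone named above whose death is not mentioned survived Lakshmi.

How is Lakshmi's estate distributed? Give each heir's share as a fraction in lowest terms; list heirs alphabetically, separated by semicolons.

Eshan 1/6; Falguni 1/9; Girish 1/9; Jayant 1/9; Rajiv 1/3; Tarun 1/6

Neither parent survives and there are no descendants, so the estate passes to Lakshmi's siblings and their issue per stirpes.
The estate is divided into 3 equal shares of 1/3 among Usha, Manoj, Rajiv.
Usha predeceased; the 1/3 allotted to Usha's branch passes to Usha's issue by representation.
The 1/3 is divided into 3 equal shares of 1/9 among Girish, Jayant, Falguni.
Girish is living and takes 1/9.
Jayant is living and takes 1/9.
Falguni is living and takes 1/9.
Manoj predeceased; the 1/3 allotted to Manoj's branch passes to Manoj's issue by representation.
Vikram's line is the sole branch at this level, so the full 1/3 passes to Vikram's issue by representation.
The 1/3 is divided into 2 equal shares of 1/6 among Eshan, Tarun.
Eshan is living and takes 1/6.
Tarun is living and takes 1/6.
Rajiv is living and takes 1/3.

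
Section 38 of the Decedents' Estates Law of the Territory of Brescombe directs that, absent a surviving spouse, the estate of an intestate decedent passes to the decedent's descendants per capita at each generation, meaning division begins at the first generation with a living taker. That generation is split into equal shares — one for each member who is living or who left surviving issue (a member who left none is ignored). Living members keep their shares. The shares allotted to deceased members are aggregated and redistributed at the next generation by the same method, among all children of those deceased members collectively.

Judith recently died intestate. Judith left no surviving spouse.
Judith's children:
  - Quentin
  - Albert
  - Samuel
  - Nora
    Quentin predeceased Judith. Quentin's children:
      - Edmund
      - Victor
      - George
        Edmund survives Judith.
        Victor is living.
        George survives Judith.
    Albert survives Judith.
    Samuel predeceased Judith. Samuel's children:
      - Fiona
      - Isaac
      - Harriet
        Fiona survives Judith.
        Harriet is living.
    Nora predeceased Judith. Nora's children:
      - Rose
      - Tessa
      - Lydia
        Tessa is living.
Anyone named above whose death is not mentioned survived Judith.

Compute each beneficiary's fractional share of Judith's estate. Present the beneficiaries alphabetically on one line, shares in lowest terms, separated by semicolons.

There is no surviving spouse, so the entire estate passes to Judith's descendants per capita at each generation.
At generation 1 (Quentin, Albert, Samuel, Nora) there are 4 shares of (1)/4 = 1/4 each.
Living: Albert — each takes 1/4.
Deceased: Quentin, Samuel, and Nora. Their combined 3/4 is pooled and carried to generation 2.
At generation 2 (Edmund, Victor, George, Fiona, Isaac, Harriet, Rose, Tessa, Lydia) there are 9 shares of (3/4)/9 = 1/12 each.
Living: Edmund, Victor, George, Fiona, Isaac, Harriet, Rose, Tessa, and Lydia — each takes 1/12.

Albert 1/4; Edmund 1/12; Fiona 1/12; George 1/12; Harriet 1/12; Isaac 1/12; Lydia 1/12; Rose 1/12; Tessa 1/12; Victor 1/12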